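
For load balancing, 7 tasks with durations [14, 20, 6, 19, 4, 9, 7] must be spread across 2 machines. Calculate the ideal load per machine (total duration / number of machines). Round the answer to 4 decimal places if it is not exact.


Total processing time = 14 + 20 + 6 + 19 + 4 + 9 + 7 = 79
Number of machines = 2
Ideal balanced load = 79 / 2 = 39.5

39.5


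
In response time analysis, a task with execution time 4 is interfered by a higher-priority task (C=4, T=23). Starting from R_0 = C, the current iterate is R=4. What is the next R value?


R_next = C + ceil(R_prev / T_hp) * C_hp
ceil(4 / 23) = ceil(0.1739) = 1
Interference = 1 * 4 = 4
R_next = 4 + 4 = 8

8


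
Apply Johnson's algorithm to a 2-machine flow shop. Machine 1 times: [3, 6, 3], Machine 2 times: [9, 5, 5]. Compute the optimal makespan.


Apply Johnson's rule:
  Group 1 (a <= b): [(1, 3, 9), (3, 3, 5)]
  Group 2 (a > b): [(2, 6, 5)]
Optimal job order: [1, 3, 2]
Schedule:
  Job 1: M1 done at 3, M2 done at 12
  Job 3: M1 done at 6, M2 done at 17
  Job 2: M1 done at 12, M2 done at 22
Makespan = 22

22


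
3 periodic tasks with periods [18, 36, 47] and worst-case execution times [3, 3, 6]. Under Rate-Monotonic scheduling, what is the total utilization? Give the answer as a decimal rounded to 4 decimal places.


Compute individual utilizations (exact fractions):
  Task 1: C/T = 3/18 = 1/6 (approx. 0.1667)
  Task 2: C/T = 3/36 = 1/12 (approx. 0.0833)
  Task 3: C/T = 6/47 (approx. 0.1277)
Total utilization U = 1/6 + 1/12 + 6/47 = 71/188
Rounded to 4 decimal places: U = 0.3777
RM (Liu & Layland) bound for 3 tasks = 0.779763; compare with U = 71/188 (approx. 0.377660)
U <= bound, so schedulable by RM sufficient condition.

0.3777


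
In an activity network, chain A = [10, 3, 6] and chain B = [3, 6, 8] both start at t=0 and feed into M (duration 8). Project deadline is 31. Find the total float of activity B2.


Forward pass: ES(B2) = sum of predecessors on chain B = 3
EF = ES + duration = 3 + 6 = 9
Backward pass: LF(M) = deadline = 31; LS(M) = 31 - 8 = 23
LF(B2) = LS(M) - sum(successors on chain B) = 23 - 8 = 15
LS = LF - duration = 15 - 6 = 9
Total float = LS - ES = 9 - 3 = 6

6


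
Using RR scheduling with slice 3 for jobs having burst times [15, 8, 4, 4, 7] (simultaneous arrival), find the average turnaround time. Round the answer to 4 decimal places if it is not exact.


Time quantum = 3
Execution trace:
  J1 runs 3 units, time = 3
  J2 runs 3 units, time = 6
  J3 runs 3 units, time = 9
  J4 runs 3 units, time = 12
  J5 runs 3 units, time = 15
  J1 runs 3 units, time = 18
  J2 runs 3 units, time = 21
  J3 runs 1 units, time = 22
  J4 runs 1 units, time = 23
  J5 runs 3 units, time = 26
  J1 runs 3 units, time = 29
  J2 runs 2 units, time = 31
  J5 runs 1 units, time = 32
  J1 runs 3 units, time = 35
  J1 runs 3 units, time = 38
Finish times: [38, 31, 22, 23, 32]
Average turnaround = 146/5 = 29.2

29.2


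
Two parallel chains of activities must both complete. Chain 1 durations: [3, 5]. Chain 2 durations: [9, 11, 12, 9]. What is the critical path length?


Path A total = 3 + 5 = 8
Path B total = 9 + 11 + 12 + 9 = 41
Critical path = longest path = max(8, 41) = 41

41


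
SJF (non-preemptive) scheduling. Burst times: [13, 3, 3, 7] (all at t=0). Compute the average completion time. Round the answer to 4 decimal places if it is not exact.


SJF order (ascending): [3, 3, 7, 13]
Completion times:
  Job 1: burst=3, C=3
  Job 2: burst=3, C=6
  Job 3: burst=7, C=13
  Job 4: burst=13, C=26
Average completion = 48/4 = 12.0

12.0


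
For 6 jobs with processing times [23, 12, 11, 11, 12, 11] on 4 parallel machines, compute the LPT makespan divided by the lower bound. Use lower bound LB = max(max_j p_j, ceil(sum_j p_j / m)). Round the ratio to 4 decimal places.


LPT order: [23, 12, 12, 11, 11, 11]
Machine loads after assignment: [23, 23, 12, 22]
LPT makespan = 23
Lower bound = max(max_job, ceil(total/4)) = max(23, 20) = 23
Ratio = 23 / 23 = 1.0

1.0


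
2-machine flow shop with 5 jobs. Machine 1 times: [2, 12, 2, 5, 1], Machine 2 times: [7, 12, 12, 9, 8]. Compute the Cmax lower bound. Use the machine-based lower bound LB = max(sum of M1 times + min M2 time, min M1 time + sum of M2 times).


LB1 = sum(M1 times) + min(M2 times) = 22 + 7 = 29
LB2 = min(M1 times) + sum(M2 times) = 1 + 48 = 49
Lower bound = max(LB1, LB2) = max(29, 49) = 49

49


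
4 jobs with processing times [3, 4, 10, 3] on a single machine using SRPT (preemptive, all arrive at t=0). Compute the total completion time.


Since all jobs arrive at t=0, SRPT equals SPT ordering.
SPT order: [3, 3, 4, 10]
Completion times:
  Job 1: p=3, C=3
  Job 2: p=3, C=6
  Job 3: p=4, C=10
  Job 4: p=10, C=20
Total completion time = 3 + 6 + 10 + 20 = 39

39


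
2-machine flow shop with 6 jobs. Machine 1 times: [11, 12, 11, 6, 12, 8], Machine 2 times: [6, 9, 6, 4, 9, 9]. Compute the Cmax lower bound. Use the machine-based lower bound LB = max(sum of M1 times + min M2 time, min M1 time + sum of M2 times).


LB1 = sum(M1 times) + min(M2 times) = 60 + 4 = 64
LB2 = min(M1 times) + sum(M2 times) = 6 + 43 = 49
Lower bound = max(LB1, LB2) = max(64, 49) = 64

64


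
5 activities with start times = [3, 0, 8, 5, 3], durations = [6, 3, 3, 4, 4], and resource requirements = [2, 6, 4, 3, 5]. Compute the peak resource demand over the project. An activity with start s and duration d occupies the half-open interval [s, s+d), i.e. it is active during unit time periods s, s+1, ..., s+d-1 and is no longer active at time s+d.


Each activity i is active on [start_i, start_i + duration_i).
Compute total resource usage per time slot:
  t=0: active resources = [6], total = 6
  t=1: active resources = [6], total = 6
  t=2: active resources = [6], total = 6
  t=3: active resources = [2, 5], total = 7
  t=4: active resources = [2, 5], total = 7
  t=5: active resources = [2, 3, 5], total = 10
  t=6: active resources = [2, 3, 5], total = 10
  t=7: active resources = [2, 3], total = 5
  t=8: active resources = [2, 4, 3], total = 9
  t=9: active resources = [4], total = 4
  t=10: active resources = [4], total = 4
Peak resource demand = 10

10


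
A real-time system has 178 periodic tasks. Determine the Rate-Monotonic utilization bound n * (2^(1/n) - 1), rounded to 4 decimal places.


Compute 2^(1/178) = 1.0039016771
Subtract 1: 1.0039016771 - 1 = 0.0039016771
Multiply by n: 178 * 0.0039016771 = 0.6944985238
Round to 4 dp: 0.6945

0.6945


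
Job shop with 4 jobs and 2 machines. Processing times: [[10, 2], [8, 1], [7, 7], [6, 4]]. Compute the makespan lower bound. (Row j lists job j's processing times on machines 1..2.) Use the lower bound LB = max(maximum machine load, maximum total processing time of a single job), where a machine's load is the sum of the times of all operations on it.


Machine loads:
  Machine 1: 10 + 8 + 7 + 6 = 31
  Machine 2: 2 + 1 + 7 + 4 = 14
Max machine load = 31
Job totals:
  Job 1: 12
  Job 2: 9
  Job 3: 14
  Job 4: 10
Max job total = 14
Lower bound = max(31, 14) = 31

31


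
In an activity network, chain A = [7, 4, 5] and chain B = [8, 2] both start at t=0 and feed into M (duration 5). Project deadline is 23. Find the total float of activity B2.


Forward pass: ES(B2) = sum of predecessors on chain B = 8
EF = ES + duration = 8 + 2 = 10
Backward pass: LF(M) = deadline = 23; LS(M) = 23 - 5 = 18
LF(B2) = LS(M) - sum(successors on chain B) = 18 - 0 = 18
LS = LF - duration = 18 - 2 = 16
Total float = LS - ES = 16 - 8 = 8

8


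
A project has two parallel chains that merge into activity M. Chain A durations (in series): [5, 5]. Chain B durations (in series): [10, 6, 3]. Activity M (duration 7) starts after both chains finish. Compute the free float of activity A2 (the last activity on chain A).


ES(A2) = sum of predecessors on chain A = 5
EF(A2) = ES + duration = 5 + 5 = 10
Successor of A2 is M. ES(M) = max(sum(A), sum(B)) = max(10, 19) = 19
Free float = ES(successor) - EF(current) = 19 - 10 = 9

9


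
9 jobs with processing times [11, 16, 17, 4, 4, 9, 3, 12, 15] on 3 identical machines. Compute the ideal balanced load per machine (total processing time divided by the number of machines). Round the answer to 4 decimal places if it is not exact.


Total processing time = 11 + 16 + 17 + 4 + 4 + 9 + 3 + 12 + 15 = 91
Number of machines = 3
Ideal balanced load = 91 / 3 = 30.3333

30.3333


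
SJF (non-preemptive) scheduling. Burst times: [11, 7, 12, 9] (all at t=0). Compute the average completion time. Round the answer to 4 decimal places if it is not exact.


SJF order (ascending): [7, 9, 11, 12]
Completion times:
  Job 1: burst=7, C=7
  Job 2: burst=9, C=16
  Job 3: burst=11, C=27
  Job 4: burst=12, C=39
Average completion = 89/4 = 22.25

22.25


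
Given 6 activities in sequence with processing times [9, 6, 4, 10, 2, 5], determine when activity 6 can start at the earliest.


Activity 6 starts after activities 1 through 5 complete.
Predecessor durations: [9, 6, 4, 10, 2]
ES = 9 + 6 + 4 + 10 + 2 = 31

31


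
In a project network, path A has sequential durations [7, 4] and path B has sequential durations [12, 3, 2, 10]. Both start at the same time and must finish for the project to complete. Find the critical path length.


Path A total = 7 + 4 = 11
Path B total = 12 + 3 + 2 + 10 = 27
Critical path = longest path = max(11, 27) = 27

27


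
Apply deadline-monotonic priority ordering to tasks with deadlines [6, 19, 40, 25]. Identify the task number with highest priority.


Sort tasks by relative deadline (ascending):
  Task 1: deadline = 6
  Task 2: deadline = 19
  Task 4: deadline = 25
  Task 3: deadline = 40
Priority order (highest first): [1, 2, 4, 3]
Highest priority task = 1

1


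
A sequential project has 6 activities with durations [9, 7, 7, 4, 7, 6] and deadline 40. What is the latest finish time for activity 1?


LF(activity 1) = deadline - sum of successor durations
Successors: activities 2 through 6 with durations [7, 7, 4, 7, 6]
Sum of successor durations = 31
LF = 40 - 31 = 9

9


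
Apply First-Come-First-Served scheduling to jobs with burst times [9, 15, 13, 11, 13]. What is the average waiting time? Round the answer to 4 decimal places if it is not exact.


FCFS order (as given): [9, 15, 13, 11, 13]
Waiting times:
  Job 1: wait = 0
  Job 2: wait = 9
  Job 3: wait = 24
  Job 4: wait = 37
  Job 5: wait = 48
Sum of waiting times = 118
Average waiting time = 118/5 = 23.6

23.6


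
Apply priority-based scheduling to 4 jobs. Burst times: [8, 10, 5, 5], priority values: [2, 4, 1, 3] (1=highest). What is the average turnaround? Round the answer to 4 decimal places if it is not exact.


Sort by priority (ascending = highest first):
Order: [(1, 5), (2, 8), (3, 5), (4, 10)]
Completion times:
  Priority 1, burst=5, C=5
  Priority 2, burst=8, C=13
  Priority 3, burst=5, C=18
  Priority 4, burst=10, C=28
Average turnaround = 64/4 = 16.0

16.0


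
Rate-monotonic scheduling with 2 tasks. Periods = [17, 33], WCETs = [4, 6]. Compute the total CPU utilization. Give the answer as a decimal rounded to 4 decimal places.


Compute individual utilizations (exact fractions):
  Task 1: C/T = 4/17 (approx. 0.2353)
  Task 2: C/T = 6/33 = 2/11 (approx. 0.1818)
Total utilization U = 4/17 + 2/11 = 78/187
Rounded to 4 decimal places: U = 0.4171
RM (Liu & Layland) bound for 2 tasks = 0.828427; compare with U = 78/187 (approx. 0.417112)
U <= bound, so schedulable by RM sufficient condition.

0.4171


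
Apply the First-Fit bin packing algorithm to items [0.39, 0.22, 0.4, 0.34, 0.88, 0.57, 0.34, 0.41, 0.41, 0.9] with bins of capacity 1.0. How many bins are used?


Place items sequentially using First-Fit:
  Item 0.39 -> new Bin 1
  Item 0.22 -> Bin 1 (now 0.61)
  Item 0.4 -> new Bin 2
  Item 0.34 -> Bin 1 (now 0.95)
  Item 0.88 -> new Bin 3
  Item 0.57 -> Bin 2 (now 0.97)
  Item 0.34 -> new Bin 4
  Item 0.41 -> Bin 4 (now 0.75)
  Item 0.41 -> new Bin 5
  Item 0.9 -> new Bin 6
Total bins used = 6

6


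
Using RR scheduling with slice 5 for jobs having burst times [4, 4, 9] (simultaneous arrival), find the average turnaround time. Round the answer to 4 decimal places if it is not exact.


Time quantum = 5
Execution trace:
  J1 runs 4 units, time = 4
  J2 runs 4 units, time = 8
  J3 runs 5 units, time = 13
  J3 runs 4 units, time = 17
Finish times: [4, 8, 17]
Average turnaround = 29/3 = 9.6667

9.6667


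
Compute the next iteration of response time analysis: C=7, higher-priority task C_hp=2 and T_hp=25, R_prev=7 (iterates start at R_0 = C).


R_next = C + ceil(R_prev / T_hp) * C_hp
ceil(7 / 25) = ceil(0.28) = 1
Interference = 1 * 2 = 2
R_next = 7 + 2 = 9

9


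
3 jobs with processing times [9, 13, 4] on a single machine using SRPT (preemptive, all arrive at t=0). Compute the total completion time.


Since all jobs arrive at t=0, SRPT equals SPT ordering.
SPT order: [4, 9, 13]
Completion times:
  Job 1: p=4, C=4
  Job 2: p=9, C=13
  Job 3: p=13, C=26
Total completion time = 4 + 13 + 26 = 43

43


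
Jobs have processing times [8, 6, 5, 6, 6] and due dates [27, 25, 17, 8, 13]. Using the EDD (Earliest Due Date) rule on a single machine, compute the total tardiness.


Sort by due date (EDD order): [(6, 8), (6, 13), (5, 17), (6, 25), (8, 27)]
Compute completion times and tardiness:
  Job 1: p=6, d=8, C=6, tardiness=max(0,6-8)=0
  Job 2: p=6, d=13, C=12, tardiness=max(0,12-13)=0
  Job 3: p=5, d=17, C=17, tardiness=max(0,17-17)=0
  Job 4: p=6, d=25, C=23, tardiness=max(0,23-25)=0
  Job 5: p=8, d=27, C=31, tardiness=max(0,31-27)=4
Total tardiness = 4

4


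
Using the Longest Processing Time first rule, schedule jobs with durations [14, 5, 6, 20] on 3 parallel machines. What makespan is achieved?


Sort jobs in decreasing order (LPT): [20, 14, 6, 5]
Assign each job to the least loaded machine:
  Machine 1: jobs [20], load = 20
  Machine 2: jobs [14], load = 14
  Machine 3: jobs [6, 5], load = 11
Makespan = max load = 20

20


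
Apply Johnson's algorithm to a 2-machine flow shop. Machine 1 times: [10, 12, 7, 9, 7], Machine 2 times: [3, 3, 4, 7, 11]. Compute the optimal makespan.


Apply Johnson's rule:
  Group 1 (a <= b): [(5, 7, 11)]
  Group 2 (a > b): [(4, 9, 7), (3, 7, 4), (1, 10, 3), (2, 12, 3)]
Optimal job order: [5, 4, 3, 1, 2]
Schedule:
  Job 5: M1 done at 7, M2 done at 18
  Job 4: M1 done at 16, M2 done at 25
  Job 3: M1 done at 23, M2 done at 29
  Job 1: M1 done at 33, M2 done at 36
  Job 2: M1 done at 45, M2 done at 48
Makespan = 48

48


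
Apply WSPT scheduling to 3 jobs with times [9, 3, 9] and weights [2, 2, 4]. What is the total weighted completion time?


Compute p/w ratios and sort ascending (WSPT): [(3, 2), (9, 4), (9, 2)]
Compute weighted completion times:
  Job (p=3,w=2): C=3, w*C=2*3=6
  Job (p=9,w=4): C=12, w*C=4*12=48
  Job (p=9,w=2): C=21, w*C=2*21=42
Total weighted completion time = 96

96


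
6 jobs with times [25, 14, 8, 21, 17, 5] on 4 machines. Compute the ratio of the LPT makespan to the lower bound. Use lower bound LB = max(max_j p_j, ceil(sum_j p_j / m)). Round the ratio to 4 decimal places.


LPT order: [25, 21, 17, 14, 8, 5]
Machine loads after assignment: [25, 21, 22, 22]
LPT makespan = 25
Lower bound = max(max_job, ceil(total/4)) = max(25, 23) = 25
Ratio = 25 / 25 = 1.0

1.0


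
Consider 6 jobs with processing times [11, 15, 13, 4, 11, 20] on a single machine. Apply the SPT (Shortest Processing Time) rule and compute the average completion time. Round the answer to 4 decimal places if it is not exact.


Sort jobs by processing time (SPT order): [4, 11, 11, 13, 15, 20]
Compute completion times sequentially:
  Job 1: processing = 4, completes at 4
  Job 2: processing = 11, completes at 15
  Job 3: processing = 11, completes at 26
  Job 4: processing = 13, completes at 39
  Job 5: processing = 15, completes at 54
  Job 6: processing = 20, completes at 74
Sum of completion times = 212
Average completion time = 212/6 = 35.3333

35.3333


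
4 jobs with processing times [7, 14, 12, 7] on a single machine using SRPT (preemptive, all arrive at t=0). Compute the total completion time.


Since all jobs arrive at t=0, SRPT equals SPT ordering.
SPT order: [7, 7, 12, 14]
Completion times:
  Job 1: p=7, C=7
  Job 2: p=7, C=14
  Job 3: p=12, C=26
  Job 4: p=14, C=40
Total completion time = 7 + 14 + 26 + 40 = 87

87


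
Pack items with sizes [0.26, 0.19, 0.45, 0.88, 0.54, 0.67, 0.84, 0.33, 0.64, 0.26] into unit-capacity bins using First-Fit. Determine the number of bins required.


Place items sequentially using First-Fit:
  Item 0.26 -> new Bin 1
  Item 0.19 -> Bin 1 (now 0.45)
  Item 0.45 -> Bin 1 (now 0.9)
  Item 0.88 -> new Bin 2
  Item 0.54 -> new Bin 3
  Item 0.67 -> new Bin 4
  Item 0.84 -> new Bin 5
  Item 0.33 -> Bin 3 (now 0.87)
  Item 0.64 -> new Bin 6
  Item 0.26 -> Bin 4 (now 0.93)
Total bins used = 6

6


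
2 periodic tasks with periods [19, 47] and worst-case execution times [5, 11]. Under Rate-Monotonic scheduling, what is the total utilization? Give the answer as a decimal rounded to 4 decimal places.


Compute individual utilizations (exact fractions):
  Task 1: C/T = 5/19 (approx. 0.2632)
  Task 2: C/T = 11/47 (approx. 0.234)
Total utilization U = 5/19 + 11/47 = 444/893
Rounded to 4 decimal places: U = 0.4972
RM (Liu & Layland) bound for 2 tasks = 0.828427; compare with U = 444/893 (approx. 0.497200)
U <= bound, so schedulable by RM sufficient condition.

0.4972


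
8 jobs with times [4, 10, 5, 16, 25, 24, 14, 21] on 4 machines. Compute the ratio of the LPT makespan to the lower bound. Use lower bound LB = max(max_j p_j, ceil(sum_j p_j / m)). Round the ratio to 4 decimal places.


LPT order: [25, 24, 21, 16, 14, 10, 5, 4]
Machine loads after assignment: [29, 29, 31, 30]
LPT makespan = 31
Lower bound = max(max_job, ceil(total/4)) = max(25, 30) = 30
Ratio = 31 / 30 = 1.0333

1.0333


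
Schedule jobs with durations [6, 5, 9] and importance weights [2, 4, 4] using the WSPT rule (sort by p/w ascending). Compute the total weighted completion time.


Compute p/w ratios and sort ascending (WSPT): [(5, 4), (9, 4), (6, 2)]
Compute weighted completion times:
  Job (p=5,w=4): C=5, w*C=4*5=20
  Job (p=9,w=4): C=14, w*C=4*14=56
  Job (p=6,w=2): C=20, w*C=2*20=40
Total weighted completion time = 116

116


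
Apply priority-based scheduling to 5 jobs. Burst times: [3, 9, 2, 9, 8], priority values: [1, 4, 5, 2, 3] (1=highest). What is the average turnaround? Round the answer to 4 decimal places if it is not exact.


Sort by priority (ascending = highest first):
Order: [(1, 3), (2, 9), (3, 8), (4, 9), (5, 2)]
Completion times:
  Priority 1, burst=3, C=3
  Priority 2, burst=9, C=12
  Priority 3, burst=8, C=20
  Priority 4, burst=9, C=29
  Priority 5, burst=2, C=31
Average turnaround = 95/5 = 19.0

19.0


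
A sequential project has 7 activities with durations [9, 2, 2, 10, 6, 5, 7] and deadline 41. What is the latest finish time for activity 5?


LF(activity 5) = deadline - sum of successor durations
Successors: activities 6 through 7 with durations [5, 7]
Sum of successor durations = 12
LF = 41 - 12 = 29

29


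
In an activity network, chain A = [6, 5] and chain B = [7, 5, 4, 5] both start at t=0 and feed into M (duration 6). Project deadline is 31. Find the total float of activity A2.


Forward pass: ES(A2) = sum of predecessors on chain A = 6
EF = ES + duration = 6 + 5 = 11
Backward pass: LF(M) = deadline = 31; LS(M) = 31 - 6 = 25
LF(A2) = LS(M) - sum(successors on chain A) = 25 - 0 = 25
LS = LF - duration = 25 - 5 = 20
Total float = LS - ES = 20 - 6 = 14

14


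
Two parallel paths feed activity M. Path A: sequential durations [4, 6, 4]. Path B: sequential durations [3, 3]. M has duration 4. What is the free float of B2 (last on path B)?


ES(B2) = sum of predecessors on chain B = 3
EF(B2) = ES + duration = 3 + 3 = 6
Successor of B2 is M. ES(M) = max(sum(A), sum(B)) = max(14, 6) = 14
Free float = ES(successor) - EF(current) = 14 - 6 = 8

8


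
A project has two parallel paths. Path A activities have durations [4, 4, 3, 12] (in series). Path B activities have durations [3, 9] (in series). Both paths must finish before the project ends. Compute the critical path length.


Path A total = 4 + 4 + 3 + 12 = 23
Path B total = 3 + 9 = 12
Critical path = longest path = max(23, 12) = 23

23


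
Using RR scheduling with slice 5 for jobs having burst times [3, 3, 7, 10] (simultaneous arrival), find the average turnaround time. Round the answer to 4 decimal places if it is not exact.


Time quantum = 5
Execution trace:
  J1 runs 3 units, time = 3
  J2 runs 3 units, time = 6
  J3 runs 5 units, time = 11
  J4 runs 5 units, time = 16
  J3 runs 2 units, time = 18
  J4 runs 5 units, time = 23
Finish times: [3, 6, 18, 23]
Average turnaround = 50/4 = 12.5

12.5


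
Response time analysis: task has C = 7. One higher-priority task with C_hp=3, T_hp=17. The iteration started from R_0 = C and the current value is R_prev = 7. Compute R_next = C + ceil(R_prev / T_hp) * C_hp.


R_next = C + ceil(R_prev / T_hp) * C_hp
ceil(7 / 17) = ceil(0.4118) = 1
Interference = 1 * 3 = 3
R_next = 7 + 3 = 10

10


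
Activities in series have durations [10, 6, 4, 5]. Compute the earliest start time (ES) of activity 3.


Activity 3 starts after activities 1 through 2 complete.
Predecessor durations: [10, 6]
ES = 10 + 6 = 16

16


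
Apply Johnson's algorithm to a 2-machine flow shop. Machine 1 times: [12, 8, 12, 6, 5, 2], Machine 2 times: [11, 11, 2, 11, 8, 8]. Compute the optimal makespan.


Apply Johnson's rule:
  Group 1 (a <= b): [(6, 2, 8), (5, 5, 8), (4, 6, 11), (2, 8, 11)]
  Group 2 (a > b): [(1, 12, 11), (3, 12, 2)]
Optimal job order: [6, 5, 4, 2, 1, 3]
Schedule:
  Job 6: M1 done at 2, M2 done at 10
  Job 5: M1 done at 7, M2 done at 18
  Job 4: M1 done at 13, M2 done at 29
  Job 2: M1 done at 21, M2 done at 40
  Job 1: M1 done at 33, M2 done at 51
  Job 3: M1 done at 45, M2 done at 53
Makespan = 53

53


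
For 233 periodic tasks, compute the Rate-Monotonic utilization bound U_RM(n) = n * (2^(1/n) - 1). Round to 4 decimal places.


Compute 2^(1/233) = 1.0029793100
Subtract 1: 1.0029793100 - 1 = 0.0029793100
Multiply by n: 233 * 0.0029793100 = 0.6941792300
Round to 4 dp: 0.6942

0.6942


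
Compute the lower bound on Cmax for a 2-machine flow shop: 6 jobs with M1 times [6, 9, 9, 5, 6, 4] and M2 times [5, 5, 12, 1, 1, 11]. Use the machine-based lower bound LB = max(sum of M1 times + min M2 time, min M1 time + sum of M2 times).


LB1 = sum(M1 times) + min(M2 times) = 39 + 1 = 40
LB2 = min(M1 times) + sum(M2 times) = 4 + 35 = 39
Lower bound = max(LB1, LB2) = max(40, 39) = 40

40


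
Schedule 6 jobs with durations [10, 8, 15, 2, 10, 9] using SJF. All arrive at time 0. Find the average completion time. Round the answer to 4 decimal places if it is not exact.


SJF order (ascending): [2, 8, 9, 10, 10, 15]
Completion times:
  Job 1: burst=2, C=2
  Job 2: burst=8, C=10
  Job 3: burst=9, C=19
  Job 4: burst=10, C=29
  Job 5: burst=10, C=39
  Job 6: burst=15, C=54
Average completion = 153/6 = 25.5

25.5


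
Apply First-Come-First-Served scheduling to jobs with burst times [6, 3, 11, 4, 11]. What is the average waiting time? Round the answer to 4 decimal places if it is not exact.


FCFS order (as given): [6, 3, 11, 4, 11]
Waiting times:
  Job 1: wait = 0
  Job 2: wait = 6
  Job 3: wait = 9
  Job 4: wait = 20
  Job 5: wait = 24
Sum of waiting times = 59
Average waiting time = 59/5 = 11.8

11.8


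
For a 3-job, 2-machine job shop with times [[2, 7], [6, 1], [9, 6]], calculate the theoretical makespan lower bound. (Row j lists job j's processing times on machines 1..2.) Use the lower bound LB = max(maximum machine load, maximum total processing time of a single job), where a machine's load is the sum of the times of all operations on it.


Machine loads:
  Machine 1: 2 + 6 + 9 = 17
  Machine 2: 7 + 1 + 6 = 14
Max machine load = 17
Job totals:
  Job 1: 9
  Job 2: 7
  Job 3: 15
Max job total = 15
Lower bound = max(17, 15) = 17

17


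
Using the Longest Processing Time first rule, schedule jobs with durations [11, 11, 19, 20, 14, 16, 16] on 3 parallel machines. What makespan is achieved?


Sort jobs in decreasing order (LPT): [20, 19, 16, 16, 14, 11, 11]
Assign each job to the least loaded machine:
  Machine 1: jobs [20, 11, 11], load = 42
  Machine 2: jobs [19, 14], load = 33
  Machine 3: jobs [16, 16], load = 32
Makespan = max load = 42

42


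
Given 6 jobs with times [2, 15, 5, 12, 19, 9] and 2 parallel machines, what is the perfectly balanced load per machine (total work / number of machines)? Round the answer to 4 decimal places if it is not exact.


Total processing time = 2 + 15 + 5 + 12 + 19 + 9 = 62
Number of machines = 2
Ideal balanced load = 62 / 2 = 31.0

31.0


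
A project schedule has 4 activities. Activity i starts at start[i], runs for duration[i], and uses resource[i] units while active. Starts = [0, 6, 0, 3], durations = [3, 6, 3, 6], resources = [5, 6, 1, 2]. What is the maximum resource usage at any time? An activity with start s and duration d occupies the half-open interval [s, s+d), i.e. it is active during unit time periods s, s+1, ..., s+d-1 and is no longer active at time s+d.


Each activity i is active on [start_i, start_i + duration_i).
Compute total resource usage per time slot:
  t=0: active resources = [5, 1], total = 6
  t=1: active resources = [5, 1], total = 6
  t=2: active resources = [5, 1], total = 6
  t=3: active resources = [2], total = 2
  t=4: active resources = [2], total = 2
  t=5: active resources = [2], total = 2
  t=6: active resources = [6, 2], total = 8
  t=7: active resources = [6, 2], total = 8
  t=8: active resources = [6, 2], total = 8
  t=9: active resources = [6], total = 6
  t=10: active resources = [6], total = 6
  t=11: active resources = [6], total = 6
Peak resource demand = 8

8


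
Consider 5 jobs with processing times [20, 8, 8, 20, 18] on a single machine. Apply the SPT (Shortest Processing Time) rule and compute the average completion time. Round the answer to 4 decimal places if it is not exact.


Sort jobs by processing time (SPT order): [8, 8, 18, 20, 20]
Compute completion times sequentially:
  Job 1: processing = 8, completes at 8
  Job 2: processing = 8, completes at 16
  Job 3: processing = 18, completes at 34
  Job 4: processing = 20, completes at 54
  Job 5: processing = 20, completes at 74
Sum of completion times = 186
Average completion time = 186/5 = 37.2

37.2


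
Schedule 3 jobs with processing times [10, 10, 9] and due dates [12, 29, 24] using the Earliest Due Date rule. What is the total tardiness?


Sort by due date (EDD order): [(10, 12), (9, 24), (10, 29)]
Compute completion times and tardiness:
  Job 1: p=10, d=12, C=10, tardiness=max(0,10-12)=0
  Job 2: p=9, d=24, C=19, tardiness=max(0,19-24)=0
  Job 3: p=10, d=29, C=29, tardiness=max(0,29-29)=0
Total tardiness = 0

0


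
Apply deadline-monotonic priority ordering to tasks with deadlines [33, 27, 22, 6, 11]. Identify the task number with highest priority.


Sort tasks by relative deadline (ascending):
  Task 4: deadline = 6
  Task 5: deadline = 11
  Task 3: deadline = 22
  Task 2: deadline = 27
  Task 1: deadline = 33
Priority order (highest first): [4, 5, 3, 2, 1]
Highest priority task = 4

4


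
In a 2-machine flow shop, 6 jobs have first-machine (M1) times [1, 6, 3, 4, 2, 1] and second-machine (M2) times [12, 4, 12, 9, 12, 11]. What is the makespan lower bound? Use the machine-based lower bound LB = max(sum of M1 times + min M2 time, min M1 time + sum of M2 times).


LB1 = sum(M1 times) + min(M2 times) = 17 + 4 = 21
LB2 = min(M1 times) + sum(M2 times) = 1 + 60 = 61
Lower bound = max(LB1, LB2) = max(21, 61) = 61

61


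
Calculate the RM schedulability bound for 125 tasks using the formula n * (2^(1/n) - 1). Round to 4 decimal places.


Compute 2^(1/125) = 1.0055605804
Subtract 1: 1.0055605804 - 1 = 0.0055605804
Multiply by n: 125 * 0.0055605804 = 0.6950725500
Round to 4 dp: 0.6951

0.6951


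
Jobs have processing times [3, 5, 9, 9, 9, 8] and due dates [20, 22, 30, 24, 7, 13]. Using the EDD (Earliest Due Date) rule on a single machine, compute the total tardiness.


Sort by due date (EDD order): [(9, 7), (8, 13), (3, 20), (5, 22), (9, 24), (9, 30)]
Compute completion times and tardiness:
  Job 1: p=9, d=7, C=9, tardiness=max(0,9-7)=2
  Job 2: p=8, d=13, C=17, tardiness=max(0,17-13)=4
  Job 3: p=3, d=20, C=20, tardiness=max(0,20-20)=0
  Job 4: p=5, d=22, C=25, tardiness=max(0,25-22)=3
  Job 5: p=9, d=24, C=34, tardiness=max(0,34-24)=10
  Job 6: p=9, d=30, C=43, tardiness=max(0,43-30)=13
Total tardiness = 32

32


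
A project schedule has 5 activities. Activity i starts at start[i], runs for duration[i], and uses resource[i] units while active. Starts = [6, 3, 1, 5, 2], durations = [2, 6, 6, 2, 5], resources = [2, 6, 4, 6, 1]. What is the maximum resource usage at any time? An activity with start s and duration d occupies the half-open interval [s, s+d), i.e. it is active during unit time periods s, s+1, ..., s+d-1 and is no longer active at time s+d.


Each activity i is active on [start_i, start_i + duration_i).
Compute total resource usage per time slot:
  t=0: active resources = [], total = 0
  t=1: active resources = [4], total = 4
  t=2: active resources = [4, 1], total = 5
  t=3: active resources = [6, 4, 1], total = 11
  t=4: active resources = [6, 4, 1], total = 11
  t=5: active resources = [6, 4, 6, 1], total = 17
  t=6: active resources = [2, 6, 4, 6, 1], total = 19
  t=7: active resources = [2, 6], total = 8
  t=8: active resources = [6], total = 6
Peak resource demand = 19

19


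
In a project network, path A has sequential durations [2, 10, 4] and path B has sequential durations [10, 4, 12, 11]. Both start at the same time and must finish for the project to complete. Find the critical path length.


Path A total = 2 + 10 + 4 = 16
Path B total = 10 + 4 + 12 + 11 = 37
Critical path = longest path = max(16, 37) = 37

37


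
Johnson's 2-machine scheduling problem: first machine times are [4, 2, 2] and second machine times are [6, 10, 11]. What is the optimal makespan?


Apply Johnson's rule:
  Group 1 (a <= b): [(2, 2, 10), (3, 2, 11), (1, 4, 6)]
  Group 2 (a > b): []
Optimal job order: [2, 3, 1]
Schedule:
  Job 2: M1 done at 2, M2 done at 12
  Job 3: M1 done at 4, M2 done at 23
  Job 1: M1 done at 8, M2 done at 29
Makespan = 29

29


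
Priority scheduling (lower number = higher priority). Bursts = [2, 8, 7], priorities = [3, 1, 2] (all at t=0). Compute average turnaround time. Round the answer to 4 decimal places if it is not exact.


Sort by priority (ascending = highest first):
Order: [(1, 8), (2, 7), (3, 2)]
Completion times:
  Priority 1, burst=8, C=8
  Priority 2, burst=7, C=15
  Priority 3, burst=2, C=17
Average turnaround = 40/3 = 13.3333

13.3333


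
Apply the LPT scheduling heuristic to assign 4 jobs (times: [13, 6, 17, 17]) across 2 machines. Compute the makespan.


Sort jobs in decreasing order (LPT): [17, 17, 13, 6]
Assign each job to the least loaded machine:
  Machine 1: jobs [17, 13], load = 30
  Machine 2: jobs [17, 6], load = 23
Makespan = max load = 30

30


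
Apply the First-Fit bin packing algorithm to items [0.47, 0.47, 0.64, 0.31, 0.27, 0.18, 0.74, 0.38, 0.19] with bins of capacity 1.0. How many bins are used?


Place items sequentially using First-Fit:
  Item 0.47 -> new Bin 1
  Item 0.47 -> Bin 1 (now 0.94)
  Item 0.64 -> new Bin 2
  Item 0.31 -> Bin 2 (now 0.95)
  Item 0.27 -> new Bin 3
  Item 0.18 -> Bin 3 (now 0.45)
  Item 0.74 -> new Bin 4
  Item 0.38 -> Bin 3 (now 0.83)
  Item 0.19 -> Bin 4 (now 0.93)
Total bins used = 4

4


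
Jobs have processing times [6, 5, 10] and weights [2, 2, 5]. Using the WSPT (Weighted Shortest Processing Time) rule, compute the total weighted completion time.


Compute p/w ratios and sort ascending (WSPT): [(10, 5), (5, 2), (6, 2)]
Compute weighted completion times:
  Job (p=10,w=5): C=10, w*C=5*10=50
  Job (p=5,w=2): C=15, w*C=2*15=30
  Job (p=6,w=2): C=21, w*C=2*21=42
Total weighted completion time = 122

122


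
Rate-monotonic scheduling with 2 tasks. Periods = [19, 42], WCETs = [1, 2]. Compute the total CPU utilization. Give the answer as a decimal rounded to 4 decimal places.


Compute individual utilizations (exact fractions):
  Task 1: C/T = 1/19 (approx. 0.0526)
  Task 2: C/T = 2/42 = 1/21 (approx. 0.0476)
Total utilization U = 1/19 + 1/21 = 40/399
Rounded to 4 decimal places: U = 0.1003
RM (Liu & Layland) bound for 2 tasks = 0.828427; compare with U = 40/399 (approx. 0.100251)
U <= bound, so schedulable by RM sufficient condition.

0.1003


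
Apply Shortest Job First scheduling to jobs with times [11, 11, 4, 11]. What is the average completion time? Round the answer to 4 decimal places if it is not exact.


SJF order (ascending): [4, 11, 11, 11]
Completion times:
  Job 1: burst=4, C=4
  Job 2: burst=11, C=15
  Job 3: burst=11, C=26
  Job 4: burst=11, C=37
Average completion = 82/4 = 20.5

20.5


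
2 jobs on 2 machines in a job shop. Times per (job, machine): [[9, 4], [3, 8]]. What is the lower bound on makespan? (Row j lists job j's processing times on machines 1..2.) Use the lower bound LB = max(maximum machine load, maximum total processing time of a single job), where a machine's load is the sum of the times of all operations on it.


Machine loads:
  Machine 1: 9 + 3 = 12
  Machine 2: 4 + 8 = 12
Max machine load = 12
Job totals:
  Job 1: 13
  Job 2: 11
Max job total = 13
Lower bound = max(12, 13) = 13

13


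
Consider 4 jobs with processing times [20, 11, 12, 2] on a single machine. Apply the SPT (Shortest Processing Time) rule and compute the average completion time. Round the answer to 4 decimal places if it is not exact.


Sort jobs by processing time (SPT order): [2, 11, 12, 20]
Compute completion times sequentially:
  Job 1: processing = 2, completes at 2
  Job 2: processing = 11, completes at 13
  Job 3: processing = 12, completes at 25
  Job 4: processing = 20, completes at 45
Sum of completion times = 85
Average completion time = 85/4 = 21.25

21.25


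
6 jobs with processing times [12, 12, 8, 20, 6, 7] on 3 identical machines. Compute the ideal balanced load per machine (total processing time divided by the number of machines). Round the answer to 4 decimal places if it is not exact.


Total processing time = 12 + 12 + 8 + 20 + 6 + 7 = 65
Number of machines = 3
Ideal balanced load = 65 / 3 = 21.6667

21.6667


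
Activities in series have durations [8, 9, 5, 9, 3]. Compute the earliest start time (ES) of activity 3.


Activity 3 starts after activities 1 through 2 complete.
Predecessor durations: [8, 9]
ES = 8 + 9 = 17

17


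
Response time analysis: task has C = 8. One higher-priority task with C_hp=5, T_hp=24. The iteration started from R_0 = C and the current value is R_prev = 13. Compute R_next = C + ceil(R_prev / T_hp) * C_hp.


R_next = C + ceil(R_prev / T_hp) * C_hp
ceil(13 / 24) = ceil(0.5417) = 1
Interference = 1 * 5 = 5
R_next = 8 + 5 = 13
R_next = R_prev, so the iteration has converged (response time = 13).

13


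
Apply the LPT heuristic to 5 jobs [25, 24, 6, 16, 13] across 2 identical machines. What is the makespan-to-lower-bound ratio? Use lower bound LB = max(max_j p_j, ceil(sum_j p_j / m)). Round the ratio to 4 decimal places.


LPT order: [25, 24, 16, 13, 6]
Machine loads after assignment: [44, 40]
LPT makespan = 44
Lower bound = max(max_job, ceil(total/2)) = max(25, 42) = 42
Ratio = 44 / 42 = 1.0476

1.0476


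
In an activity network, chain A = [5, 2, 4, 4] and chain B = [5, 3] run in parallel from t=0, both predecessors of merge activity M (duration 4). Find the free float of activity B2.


ES(B2) = sum of predecessors on chain B = 5
EF(B2) = ES + duration = 5 + 3 = 8
Successor of B2 is M. ES(M) = max(sum(A), sum(B)) = max(15, 8) = 15
Free float = ES(successor) - EF(current) = 15 - 8 = 7

7


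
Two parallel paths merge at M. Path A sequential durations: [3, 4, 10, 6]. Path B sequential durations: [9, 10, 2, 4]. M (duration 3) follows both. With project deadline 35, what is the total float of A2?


Forward pass: ES(A2) = sum of predecessors on chain A = 3
EF = ES + duration = 3 + 4 = 7
Backward pass: LF(M) = deadline = 35; LS(M) = 35 - 3 = 32
LF(A2) = LS(M) - sum(successors on chain A) = 32 - 16 = 16
LS = LF - duration = 16 - 4 = 12
Total float = LS - ES = 12 - 3 = 9

9


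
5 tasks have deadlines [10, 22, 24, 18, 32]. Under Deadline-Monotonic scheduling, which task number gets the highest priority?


Sort tasks by relative deadline (ascending):
  Task 1: deadline = 10
  Task 4: deadline = 18
  Task 2: deadline = 22
  Task 3: deadline = 24
  Task 5: deadline = 32
Priority order (highest first): [1, 4, 2, 3, 5]
Highest priority task = 1

1


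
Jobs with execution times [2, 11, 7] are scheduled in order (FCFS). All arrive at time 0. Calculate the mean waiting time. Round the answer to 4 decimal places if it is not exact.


FCFS order (as given): [2, 11, 7]
Waiting times:
  Job 1: wait = 0
  Job 2: wait = 2
  Job 3: wait = 13
Sum of waiting times = 15
Average waiting time = 15/3 = 5.0

5.0


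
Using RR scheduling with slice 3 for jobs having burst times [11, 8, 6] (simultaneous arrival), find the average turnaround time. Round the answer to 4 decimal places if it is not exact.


Time quantum = 3
Execution trace:
  J1 runs 3 units, time = 3
  J2 runs 3 units, time = 6
  J3 runs 3 units, time = 9
  J1 runs 3 units, time = 12
  J2 runs 3 units, time = 15
  J3 runs 3 units, time = 18
  J1 runs 3 units, time = 21
  J2 runs 2 units, time = 23
  J1 runs 2 units, time = 25
Finish times: [25, 23, 18]
Average turnaround = 66/3 = 22.0

22.0


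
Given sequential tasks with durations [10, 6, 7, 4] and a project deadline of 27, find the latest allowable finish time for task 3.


LF(activity 3) = deadline - sum of successor durations
Successors: activities 4 through 4 with durations [4]
Sum of successor durations = 4
LF = 27 - 4 = 23

23


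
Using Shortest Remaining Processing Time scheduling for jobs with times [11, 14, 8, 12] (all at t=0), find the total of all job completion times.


Since all jobs arrive at t=0, SRPT equals SPT ordering.
SPT order: [8, 11, 12, 14]
Completion times:
  Job 1: p=8, C=8
  Job 2: p=11, C=19
  Job 3: p=12, C=31
  Job 4: p=14, C=45
Total completion time = 8 + 19 + 31 + 45 = 103

103


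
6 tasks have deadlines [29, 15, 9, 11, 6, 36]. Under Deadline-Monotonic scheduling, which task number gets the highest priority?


Sort tasks by relative deadline (ascending):
  Task 5: deadline = 6
  Task 3: deadline = 9
  Task 4: deadline = 11
  Task 2: deadline = 15
  Task 1: deadline = 29
  Task 6: deadline = 36
Priority order (highest first): [5, 3, 4, 2, 1, 6]
Highest priority task = 5

5


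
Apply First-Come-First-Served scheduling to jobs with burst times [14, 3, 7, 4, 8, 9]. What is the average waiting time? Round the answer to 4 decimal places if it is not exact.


FCFS order (as given): [14, 3, 7, 4, 8, 9]
Waiting times:
  Job 1: wait = 0
  Job 2: wait = 14
  Job 3: wait = 17
  Job 4: wait = 24
  Job 5: wait = 28
  Job 6: wait = 36
Sum of waiting times = 119
Average waiting time = 119/6 = 19.8333

19.8333


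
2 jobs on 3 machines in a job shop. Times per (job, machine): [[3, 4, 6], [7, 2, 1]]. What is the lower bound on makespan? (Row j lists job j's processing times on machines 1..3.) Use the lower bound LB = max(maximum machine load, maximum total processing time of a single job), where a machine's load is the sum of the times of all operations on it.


Machine loads:
  Machine 1: 3 + 7 = 10
  Machine 2: 4 + 2 = 6
  Machine 3: 6 + 1 = 7
Max machine load = 10
Job totals:
  Job 1: 13
  Job 2: 10
Max job total = 13
Lower bound = max(10, 13) = 13

13


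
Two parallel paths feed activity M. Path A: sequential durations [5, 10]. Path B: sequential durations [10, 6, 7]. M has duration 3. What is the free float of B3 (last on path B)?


ES(B3) = sum of predecessors on chain B = 16
EF(B3) = ES + duration = 16 + 7 = 23
Successor of B3 is M. ES(M) = max(sum(A), sum(B)) = max(15, 23) = 23
Free float = ES(successor) - EF(current) = 23 - 23 = 0

0
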